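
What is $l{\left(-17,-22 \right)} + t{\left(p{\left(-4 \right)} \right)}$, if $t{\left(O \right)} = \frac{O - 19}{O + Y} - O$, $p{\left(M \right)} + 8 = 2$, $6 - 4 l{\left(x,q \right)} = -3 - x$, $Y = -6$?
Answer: $\frac{73}{12} \approx 6.0833$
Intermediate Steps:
$l{\left(x,q \right)} = \frac{9}{4} + \frac{x}{4}$ ($l{\left(x,q \right)} = \frac{3}{2} - \frac{-3 - x}{4} = \frac{3}{2} + \left(\frac{3}{4} + \frac{x}{4}\right) = \frac{9}{4} + \frac{x}{4}$)
$p{\left(M \right)} = -6$ ($p{\left(M \right)} = -8 + 2 = -6$)
$t{\left(O \right)} = - O + \frac{-19 + O}{-6 + O}$ ($t{\left(O \right)} = \frac{O - 19}{O - 6} - O = \frac{-19 + O}{-6 + O} - O = - O + \frac{-19 + O}{-6 + O}$)
$l{\left(-17,-22 \right)} + t{\left(p{\left(-4 \right)} \right)} = \left(\frac{9}{4} + \frac{1}{4} \left(-17\right)\right) + \frac{-19 - \left(-6\right)^{2} + 7 \left(-6\right)}{-6 - 6} = \left(\frac{9}{4} - \frac{17}{4}\right) + \frac{-19 - 36 - 42}{-12} = -2 - \frac{-19 - 36 - 42}{12} = -2 - - \frac{97}{12} = -2 + \frac{97}{12} = \frac{73}{12}$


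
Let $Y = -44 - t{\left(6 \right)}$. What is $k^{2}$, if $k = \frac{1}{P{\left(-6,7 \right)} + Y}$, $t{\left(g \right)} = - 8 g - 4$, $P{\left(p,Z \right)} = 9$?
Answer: $\frac{1}{289} \approx 0.0034602$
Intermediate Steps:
$t{\left(g \right)} = -4 - 8 g$
$Y = 8$ ($Y = -44 - \left(-4 - 48\right) = -44 - -52 = -44 + 52 = 8$)
$k = \frac{1}{17}$ ($k = \frac{1}{9 + 8} = \frac{1}{17} \approx 0.058824$)
$k^{2} = \left(\frac{1}{17}\right)^{2} = \frac{1}{289}$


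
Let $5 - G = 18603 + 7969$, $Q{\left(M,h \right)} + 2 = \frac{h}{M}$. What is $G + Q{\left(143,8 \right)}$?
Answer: $- \frac{3799359}{143} \approx -26569.0$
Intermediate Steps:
$Q{\left(M,h \right)} = -2 + \frac{h}{M}$
$G = -26567$ ($G = 5 - \left(18603 + 7969\right) = 5 - 26572 = -26567$)
$G + Q{\left(143,8 \right)} = -26567 - \left(2 - \frac{8}{143}\right) = -26567 + \left(-2 + 8 \cdot \frac{1}{143}\right) = -26567 + \left(-2 + \frac{8}{143}\right) = -26567 - \frac{278}{143} = - \frac{3799359}{143}$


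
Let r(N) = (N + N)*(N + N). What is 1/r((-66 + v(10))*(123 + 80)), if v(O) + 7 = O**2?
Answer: 1/120165444 ≈ 8.3219e-9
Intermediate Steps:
v(O) = -7 + O**2
r(N) = 4*N**2 (r(N) = (2*N)*(2*N) = 4*N**2)
1/r((-66 + v(10))*(123 + 80)) = 1/(4*((-66 + (-7 + 10**2))*(123 + 80))**2) = 1/(4*((-66 + (-7 + 100))*203)**2) = 1/(4*((-66 + 93)*203)**2) = 1/(4*(27*203)**2) = 1/(4*5481**2) = 1/(4*30041361) = 1/120165444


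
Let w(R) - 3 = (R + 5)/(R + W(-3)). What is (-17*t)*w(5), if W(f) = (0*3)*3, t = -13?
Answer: 1105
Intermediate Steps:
W(f) = 0 (W(f) = 0*3 = 0)
w(R) = 3 + (5 + R)/R (w(R) = 3 + (R + 5)/(R + 0) = 3 + (5 + R)/R)
(-17*t)*w(5) = (-17*(-13))*(4 + 5/5) = 221*(4 + 5*(⅕)) = 221*(4 + 1) = 221*5 = 1105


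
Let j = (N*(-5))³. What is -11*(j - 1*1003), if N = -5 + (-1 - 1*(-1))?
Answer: -160842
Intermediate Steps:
N = -5 (N = -5 + (-1 + 1) = -5 + 0 = -5)
j = 15625 (j = (-5*(-5))³ = 25³ = 15625)
-11*(j - 1*1003) = -11*(15625 - 1*1003) = -11*(15625 - 1003) = -11*14622 = -160842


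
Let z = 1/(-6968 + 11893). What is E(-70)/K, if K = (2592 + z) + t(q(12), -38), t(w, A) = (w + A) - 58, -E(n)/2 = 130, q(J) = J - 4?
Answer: -1280500/12332201 ≈ -0.10383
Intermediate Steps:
q(J) = -4 + J
E(n) = -260 (E(n) = -2*130 = -260)
t(w, A) = -58 + A + w (t(w, A) = (A + w) - 58 = -58 + A + w)
z = 1/4925 ≈ 0.00020305
K = 12332201/4925 (K = (2592 + 1/4925) + (-58 - 38 + (-4 + 12)) = 12765601/4925 + (-58 - 38 + 8) = 12765601/4925 - 88 = 12332201/4925 ≈ 2504.0)
E(-70)/K = -260/12332201/4925 = -260*4925/12332201 = -1280500/12332201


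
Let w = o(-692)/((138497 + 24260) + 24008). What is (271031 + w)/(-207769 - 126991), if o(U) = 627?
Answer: -8436517557/10420241900 ≈ -0.80963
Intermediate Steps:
w = 209/62255 (w = 627/((138497 + 24260) + 24008) = 627/(162757 + 24008) = 627/186765 = 627*(1/186765) = 209/62255 ≈ 0.0033572)
(271031 + w)/(-207769 - 126991) = (271031 + 209/62255)/(-207769 - 126991) = (16873035114/62255)/(-334760) = (16873035114/62255)*(-1/334760) = -8436517557/10420241900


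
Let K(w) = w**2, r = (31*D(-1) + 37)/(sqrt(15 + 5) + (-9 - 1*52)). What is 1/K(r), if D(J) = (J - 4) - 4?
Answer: 3741/58564 - 61*sqrt(5)/14641 ≈ 0.054563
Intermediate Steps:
D(J) = -8 + J (D(J) = (-4 + J) - 4 = -8 + J)
r = -242/(-61 + 2*sqrt(5)) (r = (31*(-8 - 1) + 37)/(sqrt(15 + 5) + (-9 - 1*52)) = (31*(-9) + 37)/(sqrt(20) + (-9 - 52)) = (-279 + 37)/(2*sqrt(5) - 61) = -242/(-61 + 2*sqrt(5)) ≈ 4.2811)
1/K(r) = 1/((14762/3701 + 484*sqrt(5)/3701)**2) = (14762/3701 + 484*sqrt(5)/3701)**(-2)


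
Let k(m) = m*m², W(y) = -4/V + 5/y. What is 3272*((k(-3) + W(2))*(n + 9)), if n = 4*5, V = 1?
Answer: -2704308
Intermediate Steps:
n = 20
W(y) = -4 + 5/y (W(y) = -4/1 + 5/y = -4*1 + 5/y = -4 + 5/y)
k(m) = m³
3272*((k(-3) + W(2))*(n + 9)) = 3272*(((-3)³ + (-4 + 5/2))*(20 + 9)) = 3272*((-27 + (-4 + 5*(½)))*29) = 3272*((-27 + (-4 + 5/2))*29) = 3272*((-27 - 3/2)*29) = 3272*(-57/2*29) = 3272*(-1653/2) = -2704308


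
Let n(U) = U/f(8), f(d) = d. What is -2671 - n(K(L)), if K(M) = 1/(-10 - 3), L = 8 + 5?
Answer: -277783/104 ≈ -2671.0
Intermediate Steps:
L = 13
K(M) = -1/13 (K(M) = 1/(-13) = -1/13)
n(U) = U/8
-2671 - n(K(L)) = -2671 - (-1)/(8*13) = -2671 - 1*(-1/104) = -2671 + 1/104 = -277783/104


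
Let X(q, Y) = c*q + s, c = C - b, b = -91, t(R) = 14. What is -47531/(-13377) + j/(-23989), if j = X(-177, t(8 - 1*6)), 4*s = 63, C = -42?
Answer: 717730967/183371916 ≈ 3.9141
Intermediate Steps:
s = 63/4 (s = (1/4)*63 = 63/4 ≈ 15.750)
c = 49 (c = -42 - 1*(-91) = -42 + 91 = 49)
X(q, Y) = 63/4 + 49*q (X(q, Y) = 49*q + 63/4 = 63/4 + 49*q)
j = -34629/4 (j = 63/4 + 49*(-177) = 63/4 - 8673 = -34629/4 ≈ -8657.3)
-47531/(-13377) + j/(-23989) = -47531/(-13377) - 34629/4/(-23989) = -47531*(-1/13377) - 34629/4*(-1/23989) = 47531/13377 + 4947/13708 = 717730967/183371916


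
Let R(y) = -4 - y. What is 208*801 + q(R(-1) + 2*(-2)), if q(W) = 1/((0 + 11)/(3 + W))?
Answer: 1832684/11 ≈ 1.6661e+5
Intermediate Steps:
q(W) = 3/11 + W/11 (q(W) = 1/(11/(3 + W)) = 3/11 + W/11)
208*801 + q(R(-1) + 2*(-2)) = 208*801 + (3/11 + ((-4 - 1*(-1)) + 2*(-2))/11) = 166608 + (3/11 + ((-4 + 1) - 4)/11) = 166608 + (3/11 + (-3 - 4)/11) = 166608 + (3/11 + (1/11)*(-7)) = 166608 + (3/11 - 7/11) = 166608 - 4/11 = 1832684/11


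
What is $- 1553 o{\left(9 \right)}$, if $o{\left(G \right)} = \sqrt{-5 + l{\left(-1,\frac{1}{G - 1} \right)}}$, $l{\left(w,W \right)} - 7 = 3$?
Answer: $- 1553 \sqrt{5} \approx -3472.6$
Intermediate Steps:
$l{\left(w,W \right)} = 10$ ($l{\left(w,W \right)} = 7 + 3 = 10$)
$o{\left(G \right)} = \sqrt{5}$ ($o{\left(G \right)} = \sqrt{-5 + 10} = \sqrt{5}$)
$- 1553 o{\left(9 \right)} = - 1553 \sqrt{5}$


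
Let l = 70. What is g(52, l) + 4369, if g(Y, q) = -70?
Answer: 4299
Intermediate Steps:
g(52, l) + 4369 = -70 + 4369 = 4299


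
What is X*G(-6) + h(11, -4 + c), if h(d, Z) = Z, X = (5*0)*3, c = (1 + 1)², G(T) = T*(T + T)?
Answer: 0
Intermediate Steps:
G(T) = 2*T² (G(T) = T*(2*T) = 2*T²)
c = 4 (c = 2² = 4)
X = 0 (X = 0*3 = 0)
X*G(-6) + h(11, -4 + c) = 0*(2*(-6)²) + (-4 + 4) = 0*(2*36) + 0 = 0*72 + 0 = 0 + 0 = 0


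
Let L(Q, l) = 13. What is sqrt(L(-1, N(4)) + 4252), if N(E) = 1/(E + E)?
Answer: sqrt(4265) ≈ 65.307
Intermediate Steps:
N(E) = 1/(2*E)
sqrt(L(-1, N(4)) + 4252) = sqrt(13 + 4252) = sqrt(4265)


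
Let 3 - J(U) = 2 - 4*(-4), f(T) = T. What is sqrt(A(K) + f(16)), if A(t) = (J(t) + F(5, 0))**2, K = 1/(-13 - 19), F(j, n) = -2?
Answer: sqrt(305) ≈ 17.464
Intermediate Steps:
K = -1/32 (K = 1/(-32) = -1/32 ≈ -0.031250)
J(U) = -15 (J(U) = 3 - (2 - 4*(-4)) = 3 - (2 + 16) = 3 - 1*18 = 3 - 18 = -15)
A(t) = 289 (A(t) = (-15 - 2)**2 = (-17)**2 = 289)
sqrt(A(K) + f(16)) = sqrt(289 + 16) = sqrt(305)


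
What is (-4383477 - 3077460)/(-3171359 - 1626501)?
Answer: 7460937/4797860 ≈ 1.5551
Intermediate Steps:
(-4383477 - 3077460)/(-3171359 - 1626501) = -7460937/(-4797860) = -7460937*(-1/4797860) = 7460937/4797860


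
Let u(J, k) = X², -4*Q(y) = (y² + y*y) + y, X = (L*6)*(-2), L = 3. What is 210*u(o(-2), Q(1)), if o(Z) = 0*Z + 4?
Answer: 272160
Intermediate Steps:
o(Z) = 4 (o(Z) = 0 + 4 = 4)
X = -36 (X = (3*6)*(-2) = 18*(-2) = -36)
Q(y) = -y²/2 - y/4 (Q(y) = -((y² + y*y) + y)/4 = -((y² + y²) + y)/4 = -(2*y² + y)/4 = -(y + 2*y²)/4 = -y²/2 - y/4)
u(J, k) = 1296 (u(J, k) = (-36)² = 1296)
210*u(o(-2), Q(1)) = 210*1296 = 272160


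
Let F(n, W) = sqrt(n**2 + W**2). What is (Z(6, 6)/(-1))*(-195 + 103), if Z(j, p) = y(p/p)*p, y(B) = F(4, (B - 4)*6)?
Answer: 1104*sqrt(85) ≈ 10178.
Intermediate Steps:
F(n, W) = sqrt(W**2 + n**2)
y(B) = sqrt(16 + (-24 + 6*B)**2) (y(B) = sqrt(((B - 4)*6)**2 + 4**2) = sqrt(((-4 + B)*6)**2 + 16) = sqrt((-24 + 6*B)**2 + 16) = sqrt(16 + (-24 + 6*B)**2))
Z(j, p) = 2*p*sqrt(85) (Z(j, p) = (2*sqrt(4 + 9*(-4 + p/p)**2))*p = (2*sqrt(4 + 9*(-4 + 1)**2))*p = (2*sqrt(4 + 9*(-3)**2))*p = (2*sqrt(4 + 9*9))*p = (2*sqrt(4 + 81))*p = (2*sqrt(85))*p = 2*p*sqrt(85))
(Z(6, 6)/(-1))*(-195 + 103) = ((2*6*sqrt(85))/(-1))*(-195 + 103) = ((12*sqrt(85))*(-1))*(-92) = -12*sqrt(85)*(-92) = 1104*sqrt(85)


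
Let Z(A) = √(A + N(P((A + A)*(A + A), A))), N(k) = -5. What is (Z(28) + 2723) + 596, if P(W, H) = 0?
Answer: 3319 + √23 ≈ 3323.8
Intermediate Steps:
Z(A) = √(-5 + A) (Z(A) = √(A - 5) = √(-5 + A))
(Z(28) + 2723) + 596 = (√(-5 + 28) + 2723) + 596 = (√23 + 2723) + 596 = (2723 + √23) + 596 = 3319 + √23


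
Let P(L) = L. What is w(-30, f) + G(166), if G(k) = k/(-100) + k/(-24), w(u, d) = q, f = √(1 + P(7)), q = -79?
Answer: -26273/300 ≈ -87.577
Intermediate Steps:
f = 2*√2 (f = √(1 + 7) = √8 = 2*√2 ≈ 2.8284)
w(u, d) = -79
G(k) = -31*k/600 (G(k) = k*(-1/100) + k*(-1/24) = -k/100 - k/24 = -31*k/600)
w(-30, f) + G(166) = -79 - 31/600*166 = -79 - 2573/300 = -26273/300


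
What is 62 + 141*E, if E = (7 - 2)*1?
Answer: 767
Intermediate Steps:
E = 5 (E = 5*1 = 5)
62 + 141*E = 62 + 141*5 = 62 + 705 = 767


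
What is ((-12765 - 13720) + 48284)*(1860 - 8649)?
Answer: -147993411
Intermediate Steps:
((-12765 - 13720) + 48284)*(1860 - 8649) = (-26485 + 48284)*(-6789) = 21799*(-6789) = -147993411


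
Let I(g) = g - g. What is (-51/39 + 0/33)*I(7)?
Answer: 0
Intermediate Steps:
I(g) = 0
(-51/39 + 0/33)*I(7) = (-51/39 + 0/33)*0 = (-51*1/39 + 0*(1/33))*0 = (-17/13 + 0)*0 = -17/13*0 = 0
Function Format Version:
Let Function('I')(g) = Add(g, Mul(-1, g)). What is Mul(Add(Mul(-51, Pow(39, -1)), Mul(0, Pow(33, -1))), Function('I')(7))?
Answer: 0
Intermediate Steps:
Function('I')(g) = 0
Mul(Add(Mul(-51, Pow(39, -1)), Mul(0, Pow(33, -1))), Function('I')(7)) = Mul(Add(Mul(-51, Pow(39, -1)), Mul(0, Pow(33, -1))), 0) = Mul(Add(Mul(-51, Rational(1, 39)), Mul(0, Rational(1, 33))), 0) = Mul(Add(Rational(-17, 13), 0), 0) = Mul(Rational(-17, 13), 0) = 0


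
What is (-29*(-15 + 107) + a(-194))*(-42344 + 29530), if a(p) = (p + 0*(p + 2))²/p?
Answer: 36673668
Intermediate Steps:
a(p) = p (a(p) = (p + 0*(2 + p))²/p = (p + 0)²/p = p²/p = p)
(-29*(-15 + 107) + a(-194))*(-42344 + 29530) = (-29*(-15 + 107) - 194)*(-42344 + 29530) = (-29*92 - 194)*(-12814) = (-2668 - 194)*(-12814) = -2862*(-12814) = 36673668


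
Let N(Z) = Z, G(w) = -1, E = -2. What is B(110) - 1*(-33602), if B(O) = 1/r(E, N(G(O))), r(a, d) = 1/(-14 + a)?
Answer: 33586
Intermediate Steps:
B(O) = -16 (B(O) = 1/(1/(-14 - 2)) = 1/(1/(-16)) = 1/(-1/16) = -16)
B(110) - 1*(-33602) = -16 - 1*(-33602) = -16 + 33602 = 33586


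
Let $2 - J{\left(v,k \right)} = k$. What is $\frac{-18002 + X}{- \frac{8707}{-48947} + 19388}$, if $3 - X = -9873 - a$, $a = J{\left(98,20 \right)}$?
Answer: $- \frac{398624368}{948993143} \approx -0.42005$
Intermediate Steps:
$J{\left(v,k \right)} = 2 - k$
$a = -18$ ($a = 2 - 20 = -18$)
$X = 9858$ ($X = 3 - \left(-9873 - -18\right) = 3 - \left(-9873 + 18\right) = 3 - -9855 = 3 + 9855 = 9858$)
$\frac{-18002 + X}{- \frac{8707}{-48947} + 19388} = \frac{-18002 + 9858}{- \frac{8707}{-48947} + 19388} = - \frac{8144}{\left(-8707\right) \left(- \frac{1}{48947}\right) + 19388} = - \frac{8144}{\frac{8707}{48947} + 19388} = - \frac{8144}{\frac{948993143}{48947}} = \left(-8144\right) \frac{48947}{948993143} = - \frac{398624368}{948993143}$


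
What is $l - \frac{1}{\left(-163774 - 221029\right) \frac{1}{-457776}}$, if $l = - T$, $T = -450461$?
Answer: $\frac{173338286407}{384803} \approx 4.5046 \cdot 10^{5}$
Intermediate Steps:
$l = 450461$ ($l = \left(-1\right) \left(-450461\right) = 450461$)
$l - \frac{1}{\left(-163774 - 221029\right) \frac{1}{-457776}} = 450461 - \frac{1}{\left(-163774 - 221029\right) \frac{1}{-457776}} = 450461 - \frac{1}{\left(-163774 - 221029\right) \left(- \frac{1}{457776}\right)} = 450461 - \frac{1}{\left(-384803\right) \left(- \frac{1}{457776}\right)} = 450461 - \frac{1}{\frac{384803}{457776}} = 450461 - \frac{457776}{384803} = \frac{173338286407}{384803}$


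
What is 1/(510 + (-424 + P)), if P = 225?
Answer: 1/311 ≈ 0.0032154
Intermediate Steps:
1/(510 + (-424 + P)) = 1/(510 + (-424 + 225)) = 1/(510 - 199) = 1/311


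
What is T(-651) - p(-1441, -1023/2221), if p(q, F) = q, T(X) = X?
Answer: 790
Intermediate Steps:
T(-651) - p(-1441, -1023/2221) = -651 - 1*(-1441) = -651 + 1441 = 790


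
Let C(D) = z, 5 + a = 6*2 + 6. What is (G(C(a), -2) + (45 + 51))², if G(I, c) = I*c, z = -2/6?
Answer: 84100/9 ≈ 9344.4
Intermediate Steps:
a = 13 (a = -5 + (6*2 + 6) = -5 + (12 + 6) = -5 + 18 = 13)
z = -⅓ (z = -2*⅙ = -⅓ ≈ -0.33333)
C(D) = -⅓
(G(C(a), -2) + (45 + 51))² = (-⅓*(-2) + (45 + 51))² = (⅔ + 96)² = (290/3)² = 84100/9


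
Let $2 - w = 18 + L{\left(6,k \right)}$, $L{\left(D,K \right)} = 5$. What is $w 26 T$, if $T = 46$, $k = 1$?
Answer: $-25116$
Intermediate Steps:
$w = -21$ ($w = 2 - \left(18 + 5\right) = 2 - 23 = -21$)
$w 26 T = \left(-21\right) 26 \cdot 46 = \left(-546\right) 46 = -25116$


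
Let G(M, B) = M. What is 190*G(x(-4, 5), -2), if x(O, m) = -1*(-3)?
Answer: 570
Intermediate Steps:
x(O, m) = 3
190*G(x(-4, 5), -2) = 190*3 = 570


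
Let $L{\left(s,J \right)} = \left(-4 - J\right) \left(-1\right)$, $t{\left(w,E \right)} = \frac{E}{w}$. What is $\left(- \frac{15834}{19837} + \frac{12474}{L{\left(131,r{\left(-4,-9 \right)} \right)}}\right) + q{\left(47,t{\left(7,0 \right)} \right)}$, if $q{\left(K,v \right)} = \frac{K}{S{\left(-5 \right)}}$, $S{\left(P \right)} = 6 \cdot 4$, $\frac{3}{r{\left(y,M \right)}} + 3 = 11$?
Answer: $\frac{6789872143}{2380440} \approx 2852.4$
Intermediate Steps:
$r{\left(y,M \right)} = \frac{3}{8}$ ($r{\left(y,M \right)} = \frac{3}{-3 + 11} = \frac{3}{8}$)
$L{\left(s,J \right)} = 4 + J$
$S{\left(P \right)} = 24$
$q{\left(K,v \right)} = \frac{K}{24}$
$\left(- \frac{15834}{19837} + \frac{12474}{L{\left(131,r{\left(-4,-9 \right)} \right)}}\right) + q{\left(47,t{\left(7,0 \right)} \right)} = \left(- \frac{15834}{19837} + \frac{12474}{4 + \frac{3}{8}}\right) + \frac{1}{24} \cdot 47 = \left(\left(-15834\right) \frac{1}{19837} + \frac{12474}{\frac{35}{8}}\right) + \frac{47}{24} = \left(- \frac{15834}{19837} + 12474 \cdot \frac{8}{35}\right) + \frac{47}{24} = \left(- \frac{15834}{19837} + \frac{14256}{5}\right) + \frac{47}{24} = \frac{282717102}{99185} + \frac{47}{24} = \frac{6789872143}{2380440}$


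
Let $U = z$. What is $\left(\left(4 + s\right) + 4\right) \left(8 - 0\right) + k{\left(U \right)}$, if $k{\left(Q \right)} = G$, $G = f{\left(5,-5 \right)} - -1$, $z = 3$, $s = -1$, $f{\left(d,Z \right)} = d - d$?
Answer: $57$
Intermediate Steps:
$f{\left(d,Z \right)} = 0$
$U = 3$
$G = 1$ ($G = 0 - -1 = 0 + 1 = 1$)
$k{\left(Q \right)} = 1$
$\left(\left(4 + s\right) + 4\right) \left(8 - 0\right) + k{\left(U \right)} = \left(\left(4 - 1\right) + 4\right) \left(8 - 0\right) + 1 = \left(3 + 4\right) \left(8 + 0\right) + 1 = 7 \cdot 8 + 1 = 56 + 1 = 57$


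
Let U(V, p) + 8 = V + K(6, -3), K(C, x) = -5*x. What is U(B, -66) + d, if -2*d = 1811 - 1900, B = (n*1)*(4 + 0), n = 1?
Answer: 111/2 ≈ 55.500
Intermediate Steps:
B = 4 (B = (1*1)*(4 + 0) = 1*4 = 4)
U(V, p) = 7 + V (U(V, p) = -8 + (V - 5*(-3)) = -8 + (V + 15) = -8 + (15 + V) = 7 + V)
d = 89/2 (d = -(1811 - 1900)/2 = -1/2*(-89) = 89/2 ≈ 44.500)
U(B, -66) + d = (7 + 4) + 89/2 = 11 + 89/2 = 111/2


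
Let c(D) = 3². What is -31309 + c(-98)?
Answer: -31300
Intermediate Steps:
c(D) = 9
-31309 + c(-98) = -31309 + 9 = -31300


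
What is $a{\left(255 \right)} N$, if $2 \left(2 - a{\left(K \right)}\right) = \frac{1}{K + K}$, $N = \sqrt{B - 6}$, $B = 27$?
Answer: $\frac{2039 \sqrt{21}}{1020} \approx 9.1607$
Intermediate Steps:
$N = \sqrt{21}$ ($N = \sqrt{27 - 6} = \sqrt{21} \approx 4.5826$)
$a{\left(K \right)} = 2 - \frac{1}{4 K}$ ($a{\left(K \right)} = 2 - \frac{1}{2 \left(K + K\right)} = 2 - \frac{1}{2 \cdot 2 K} = 2 - \frac{\frac{1}{2} \frac{1}{K}}{2} = 2 - \frac{1}{4 K}$)
$a{\left(255 \right)} N = \left(2 - \frac{1}{4 \cdot 255}\right) \sqrt{21} = \left(2 - \frac{1}{1020}\right) \sqrt{21} = \frac{2039 \sqrt{21}}{1020}$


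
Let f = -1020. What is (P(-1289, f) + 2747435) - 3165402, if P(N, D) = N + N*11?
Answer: -433435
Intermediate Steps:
P(N, D) = 12*N (P(N, D) = N + 11*N = 12*N)
(P(-1289, f) + 2747435) - 3165402 = (12*(-1289) + 2747435) - 3165402 = (-15468 + 2747435) - 3165402 = 2731967 - 3165402 = -433435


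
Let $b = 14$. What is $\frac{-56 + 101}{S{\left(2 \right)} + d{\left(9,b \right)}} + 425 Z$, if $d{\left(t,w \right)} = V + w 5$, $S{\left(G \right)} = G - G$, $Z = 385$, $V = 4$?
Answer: $\frac{12108295}{74} \approx 1.6363 \cdot 10^{5}$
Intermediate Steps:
$S{\left(G \right)} = 0$
$d{\left(t,w \right)} = 4 + 5 w$ ($d{\left(t,w \right)} = 4 + w 5 = 4 + 5 w$)
$\frac{-56 + 101}{S{\left(2 \right)} + d{\left(9,b \right)}} + 425 Z = \frac{-56 + 101}{0 + \left(4 + 5 \cdot 14\right)} + 425 \cdot 385 = \frac{45}{0 + \left(4 + 70\right)} + 163625 = \frac{45}{0 + 74} + 163625 = \frac{45}{74} + 163625 = \frac{12108295}{74}$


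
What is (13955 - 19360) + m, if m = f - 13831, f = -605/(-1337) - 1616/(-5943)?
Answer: -21834211367/1135113 ≈ -19235.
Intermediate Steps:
f = 822301/1135113 (f = -605*(-1/1337) - 1616*(-1/5943) = 605/1337 + 1616/5943 = 822301/1135113 ≈ 0.72442)
m = -15698925602/1135113 (m = 822301/1135113 - 13831 = -15698925602/1135113 ≈ -13830.)
(13955 - 19360) + m = (13955 - 19360) - 15698925602/1135113 = -5405 - 15698925602/1135113 = -21834211367/1135113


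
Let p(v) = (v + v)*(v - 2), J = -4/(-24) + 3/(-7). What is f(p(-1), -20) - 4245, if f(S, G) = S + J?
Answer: -178049/42 ≈ -4239.3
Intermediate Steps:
J = -11/42 (J = -4*(-1/24) + 3*(-1/7) = 1/6 - 3/7 = -11/42 ≈ -0.26190)
p(v) = 2*v*(-2 + v) (p(v) = (2*v)*(-2 + v) = 2*v*(-2 + v))
f(S, G) = -11/42 + S (f(S, G) = S - 11/42 = -11/42 + S)
f(p(-1), -20) - 4245 = (-11/42 + 2*(-1)*(-2 - 1)) - 4245 = (-11/42 + 2*(-1)*(-3)) - 4245 = (-11/42 + 6) - 4245 = 241/42 - 4245 = -178049/42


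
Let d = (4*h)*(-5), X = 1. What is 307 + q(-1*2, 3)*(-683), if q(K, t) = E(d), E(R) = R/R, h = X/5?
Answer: -376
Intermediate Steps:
h = ⅕ (h = 1/5 = 1*(⅕) = ⅕ ≈ 0.20000)
d = -4 (d = (4*(⅕))*(-5) = (⅘)*(-5) = -4)
E(R) = 1
q(K, t) = 1
307 + q(-1*2, 3)*(-683) = 307 + 1*(-683) = 307 - 683 = -376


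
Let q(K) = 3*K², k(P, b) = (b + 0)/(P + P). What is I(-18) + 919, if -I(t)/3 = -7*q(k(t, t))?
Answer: 3739/4 ≈ 934.75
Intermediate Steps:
k(P, b) = b/(2*P) (k(P, b) = b/((2*P)) = b*(1/(2*P)) = b/(2*P))
I(t) = 63/4 (I(t) = -(-21)*3*(t/(2*t))² = -(-21)*3*(½)² = -(-21)*3*(¼) = -(-21)*3/4 = -3*(-21/4) = 63/4)
I(-18) + 919 = 63/4 + 919 = 3739/4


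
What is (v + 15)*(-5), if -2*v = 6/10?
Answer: -147/2 ≈ -73.500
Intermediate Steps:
v = -3/10 ≈ -0.30000
(v + 15)*(-5) = (-3/10 + 15)*(-5) = (147/10)*(-5) = -147/2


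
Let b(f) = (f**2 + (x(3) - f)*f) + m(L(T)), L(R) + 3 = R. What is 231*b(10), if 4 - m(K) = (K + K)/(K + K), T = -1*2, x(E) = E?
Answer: 7623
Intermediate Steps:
T = -2
L(R) = -3 + R
m(K) = 3 (m(K) = 4 - (K + K)/(K + K) = 4 - 2*K/(2*K) = 4 - 2*K*1/(2*K) = 4 - 1*1 = 4 - 1 = 3)
b(f) = 3 + f**2 + f*(3 - f) (b(f) = (f**2 + (3 - f)*f) + 3 = (f**2 + f*(3 - f)) + 3 = 3 + f**2 + f*(3 - f))
231*b(10) = 231*(3 + 3*10) = 231*(3 + 30) = 231*33 = 7623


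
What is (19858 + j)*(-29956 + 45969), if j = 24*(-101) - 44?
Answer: 278466070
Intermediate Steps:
j = -2468 (j = -2424 - 44 = -2468)
(19858 + j)*(-29956 + 45969) = (19858 - 2468)*(-29956 + 45969) = 17390*16013 = 278466070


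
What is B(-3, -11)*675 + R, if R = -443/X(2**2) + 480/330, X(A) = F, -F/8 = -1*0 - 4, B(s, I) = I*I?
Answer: 28745239/352 ≈ 81663.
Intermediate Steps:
B(s, I) = I**2
F = 32 (F = -8*(-1*0 - 4) = -8*(0 - 4) = -8*(-4) = 32)
X(A) = 32
R = -4361/352 (R = -443/32 + 480/330 = -443*1/32 + 480*(1/330) = -443/32 + 16/11 = -4361/352 ≈ -12.389)
B(-3, -11)*675 + R = (-11)**2*675 - 4361/352 = 121*675 - 4361/352 = 81675 - 4361/352 = 28745239/352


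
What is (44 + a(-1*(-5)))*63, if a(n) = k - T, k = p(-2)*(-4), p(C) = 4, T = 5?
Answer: 1449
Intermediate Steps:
k = -16 (k = 4*(-4) = -16)
a(n) = -21 (a(n) = -16 - 1*5 = -16 - 5 = -21)
(44 + a(-1*(-5)))*63 = (44 - 21)*63 = 23*63 = 1449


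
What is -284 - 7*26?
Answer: -466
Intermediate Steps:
-284 - 7*26 = -284 - 1*182 = -284 - 182 = -466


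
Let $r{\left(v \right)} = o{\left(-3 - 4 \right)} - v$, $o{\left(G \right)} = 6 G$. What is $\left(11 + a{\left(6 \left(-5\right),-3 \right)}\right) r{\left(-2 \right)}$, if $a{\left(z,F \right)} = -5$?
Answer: $-240$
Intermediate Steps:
$r{\left(v \right)} = -42 - v$ ($r{\left(v \right)} = 6 \left(-3 - 4\right) - v = 6 \left(-7\right) - v = -42 - v$)
$\left(11 + a{\left(6 \left(-5\right),-3 \right)}\right) r{\left(-2 \right)} = \left(11 - 5\right) \left(-42 - -2\right) = 6 \left(-42 + 2\right) = 6 \left(-40\right) = -240$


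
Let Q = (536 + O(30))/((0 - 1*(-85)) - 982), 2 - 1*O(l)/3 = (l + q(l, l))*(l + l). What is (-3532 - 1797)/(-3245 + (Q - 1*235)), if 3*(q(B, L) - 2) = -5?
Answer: 4780113/3116642 ≈ 1.5337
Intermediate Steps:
q(B, L) = ⅓ (q(B, L) = 2 + (⅓)*(-5) = 2 - 5/3 = ⅓)
O(l) = 6 - 6*l*(⅓ + l) (O(l) = 6 - 3*(l + ⅓)*(l + l) = 6 - 3*(⅓ + l)*2*l = 6 - 6*l*(⅓ + l))
Q = 4918/897 (Q = (536 + (6 - 6*30² - 2*30))/((0 - 1*(-85)) - 982) = (536 + (6 - 6*900 - 60))/((0 + 85) - 982) = (536 + (6 - 5400 - 60))/(85 - 982) = (536 - 5454)/(-897) = -4918*(-1/897) = 4918/897 ≈ 5.4827)
(-3532 - 1797)/(-3245 + (Q - 1*235)) = (-3532 - 1797)/(-3245 + (4918/897 - 1*235)) = -5329/(-3245 + (4918/897 - 235)) = -5329/(-3245 - 205877/897) = -5329/(-3116642/897) = -5329*(-897/3116642) = 4780113/3116642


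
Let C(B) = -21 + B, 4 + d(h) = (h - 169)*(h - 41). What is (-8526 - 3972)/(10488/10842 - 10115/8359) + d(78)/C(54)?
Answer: 159418928081/3102231 ≈ 51389.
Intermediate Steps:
d(h) = -4 + (-169 + h)*(-41 + h) (d(h) = -4 + (h - 169)*(h - 41) = -4 + (-169 + h)*(-41 + h))
(-8526 - 3972)/(10488/10842 - 10115/8359) + d(78)/C(54) = (-8526 - 3972)/(10488/10842 - 10115/8359) + (6925 + 78**2 - 210*78)/(-21 + 54) = -12498/(10488*(1/10842) - 10115*1/8359) + (6925 + 6084 - 16380)/33 = -12498/(1748/1807 - 10115/8359) - 3371*1/33 = -12498/(-282021/1161901) - 3371/33 = -12498*(-1161901/282021) - 3371/33 = 4840479566/94007 - 3371/33 = 159418928081/3102231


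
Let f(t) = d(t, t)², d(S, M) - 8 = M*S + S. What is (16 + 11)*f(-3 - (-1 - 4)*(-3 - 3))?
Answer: 30566592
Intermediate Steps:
d(S, M) = 8 + S + M*S (d(S, M) = 8 + (M*S + S) = 8 + (S + M*S) = 8 + S + M*S)
f(t) = (8 + t + t²)² (f(t) = (8 + t + t*t)² = (8 + t + t²)²)
(16 + 11)*f(-3 - (-1 - 4)*(-3 - 3)) = (16 + 11)*(8 + (-3 - (-1 - 4)*(-3 - 3)) + (-3 - (-1 - 4)*(-3 - 3))²)² = 27*(8 + (-3 - (-5)*(-6)) + (-3 - (-5)*(-6))²)² = 27*(8 + (-3 - 1*30) + (-3 - 1*30)²)² = 27*(8 + (-3 - 30) + (-3 - 30)²)² = 27*(8 - 33 + (-33)²)² = 27*(8 - 33 + 1089)² = 27*1064² = 27*1132096 = 30566592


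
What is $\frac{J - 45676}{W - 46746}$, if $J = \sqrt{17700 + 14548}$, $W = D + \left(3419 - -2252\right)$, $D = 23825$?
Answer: $\frac{22838}{8625} - \frac{\sqrt{8062}}{8625} \approx 2.6375$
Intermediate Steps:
$W = 29496$ ($W = 23825 + \left(3419 - -2252\right) = 23825 + \left(3419 + 2252\right) = 23825 + 5671 = 29496$)
$J = 2 \sqrt{8062}$ ($J = \sqrt{32248} = 2 \sqrt{8062} \approx 179.58$)
$\frac{J - 45676}{W - 46746} = \frac{2 \sqrt{8062} - 45676}{29496 - 46746} = \frac{-45676 + 2 \sqrt{8062}}{-17250} = \left(-45676 + 2 \sqrt{8062}\right) \left(- \frac{1}{17250}\right) = \frac{22838}{8625} - \frac{\sqrt{8062}}{8625}$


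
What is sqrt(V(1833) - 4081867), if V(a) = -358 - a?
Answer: I*sqrt(4084058) ≈ 2020.9*I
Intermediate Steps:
sqrt(V(1833) - 4081867) = sqrt((-358 - 1*1833) - 4081867) = sqrt((-358 - 1833) - 4081867) = sqrt(-2191 - 4081867) = sqrt(-4084058) = I*sqrt(4084058)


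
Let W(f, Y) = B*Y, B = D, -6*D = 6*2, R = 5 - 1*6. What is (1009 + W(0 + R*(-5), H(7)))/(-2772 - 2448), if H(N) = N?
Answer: -199/1044 ≈ -0.19061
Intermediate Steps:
R = -1 (R = 5 - 6 = -1)
D = -2 ≈ -2.0000
B = -2
W(f, Y) = -2*Y
(1009 + W(0 + R*(-5), H(7)))/(-2772 - 2448) = (1009 - 2*7)/(-2772 - 2448) = (1009 - 14)/(-5220) = 995*(-1/5220) = -199/1044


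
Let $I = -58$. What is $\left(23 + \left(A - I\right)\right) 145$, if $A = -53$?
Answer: $4060$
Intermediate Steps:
$\left(23 + \left(A - I\right)\right) 145 = \left(23 - -5\right) 145 = \left(23 + \left(-53 + 58\right)\right) 145 = \left(23 + 5\right) 145 = 28 \cdot 145 = 4060$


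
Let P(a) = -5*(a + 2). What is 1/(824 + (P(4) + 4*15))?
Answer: 1/854 ≈ 0.0011710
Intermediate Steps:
P(a) = -10 - 5*a (P(a) = -5*(2 + a) = -10 - 5*a)
1/(824 + (P(4) + 4*15)) = 1/(824 + ((-10 - 5*4) + 4*15)) = 1/(824 + ((-10 - 20) + 60)) = 1/(824 + (-30 + 60)) = 1/(824 + 30) = 1/854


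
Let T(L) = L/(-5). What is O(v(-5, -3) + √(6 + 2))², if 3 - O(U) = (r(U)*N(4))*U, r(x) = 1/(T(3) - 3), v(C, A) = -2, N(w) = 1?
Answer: 178/27 + 220*√2/81 ≈ 10.434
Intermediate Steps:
T(L) = -L/5 (T(L) = L*(-⅕) = -L/5)
r(x) = -5/18 (r(x) = 1/(-⅕*3 - 3) = 1/(-⅗ - 3) = 1/(-18/5) = -5/18)
O(U) = 3 + 5*U/18 (O(U) = 3 - (-5/18*1)*U = 3 - (-5)*U/18 = 3 + 5*U/18)
O(v(-5, -3) + √(6 + 2))² = (3 + 5*(-2 + √(6 + 2))/18)² = (3 + 5*(-2 + √8)/18)² = (3 + 5*(-2 + 2*√2)/18)² = (3 + (-5/9 + 5*√2/9))² = (22/9 + 5*√2/9)²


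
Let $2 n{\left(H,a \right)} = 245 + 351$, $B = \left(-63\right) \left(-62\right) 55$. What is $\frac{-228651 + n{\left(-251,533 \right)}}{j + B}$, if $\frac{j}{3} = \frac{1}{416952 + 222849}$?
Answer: $- \frac{48700159251}{45816149611} \approx -1.0629$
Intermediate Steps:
$B = 214830$ ($B = 3906 \cdot 55 = 214830$)
$n{\left(H,a \right)} = 298$ ($n{\left(H,a \right)} = \frac{245 + 351}{2} = \frac{1}{2} \cdot 596 = 298$)
$j = \frac{1}{213267}$ ($j = \frac{3}{416952 + 222849} = \frac{3}{639801} = 3 \cdot \frac{1}{639801} = \frac{1}{213267} \approx 4.689 \cdot 10^{-6}$)
$\frac{-228651 + n{\left(-251,533 \right)}}{j + B} = \frac{-228651 + 298}{\frac{1}{213267} + 214830} = - \frac{228353}{\frac{45816149611}{213267}} = \left(-228353\right) \frac{213267}{45816149611} = - \frac{48700159251}{45816149611}$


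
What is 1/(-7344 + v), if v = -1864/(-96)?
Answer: -12/87895 ≈ -0.00013653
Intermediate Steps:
v = 233/12 (v = -1864*(-1)/96 = -1*(-233/12) = 233/12 ≈ 19.417)
1/(-7344 + v) = 1/(-7344 + 233/12) = 1/(-87895/12) = -12/87895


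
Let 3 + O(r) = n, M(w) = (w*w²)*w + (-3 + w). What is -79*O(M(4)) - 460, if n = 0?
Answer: -223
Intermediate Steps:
M(w) = -3 + w + w⁴ (M(w) = w³*w + (-3 + w) = w⁴ + (-3 + w) = -3 + w + w⁴)
O(r) = -3 (O(r) = -3 + 0 = -3)
-79*O(M(4)) - 460 = -79*(-3) - 460 = 237 - 460 = -223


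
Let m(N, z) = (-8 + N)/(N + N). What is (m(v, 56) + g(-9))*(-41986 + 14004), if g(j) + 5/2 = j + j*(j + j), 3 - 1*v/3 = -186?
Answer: -2395622966/567 ≈ -4.2251e+6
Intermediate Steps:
v = 567 (v = 9 - 3*(-186) = 9 + 558 = 567)
m(N, z) = (-8 + N)/(2*N) (m(N, z) = (-8 + N)/((2*N)) = (-8 + N)*(1/(2*N)) = (-8 + N)/(2*N))
g(j) = -5/2 + j + 2*j² (g(j) = -5/2 + (j + j*(j + j)) = -5/2 + (j + j*(2*j)) = -5/2 + (j + 2*j²) = -5/2 + j + 2*j²)
(m(v, 56) + g(-9))*(-41986 + 14004) = ((½)*(-8 + 567)/567 + (-5/2 - 9 + 2*(-9)²))*(-41986 + 14004) = ((½)*(1/567)*559 + (-5/2 - 9 + 2*81))*(-27982) = (559/1134 + (-5/2 - 9 + 162))*(-27982) = (559/1134 + 301/2)*(-27982) = (85613/567)*(-27982) = -2395622966/567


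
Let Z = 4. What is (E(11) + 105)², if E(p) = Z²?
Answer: 14641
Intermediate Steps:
E(p) = 16 (E(p) = 4² = 16)
(E(11) + 105)² = (16 + 105)² = 121² = 14641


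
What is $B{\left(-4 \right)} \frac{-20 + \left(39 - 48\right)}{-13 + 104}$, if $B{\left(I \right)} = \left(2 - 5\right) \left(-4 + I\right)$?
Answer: $- \frac{696}{91} \approx -7.6484$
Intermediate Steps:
$B{\left(I \right)} = 12 - 3 I$ ($B{\left(I \right)} = - 3 \left(-4 + I\right) = 12 - 3 I$)
$B{\left(-4 \right)} \frac{-20 + \left(39 - 48\right)}{-13 + 104} = \left(12 - -12\right) \frac{-20 + \left(39 - 48\right)}{-13 + 104} = \left(12 + 12\right) \frac{-20 - 9}{91} = 24 \left(\left(-29\right) \frac{1}{91}\right) = 24 \left(- \frac{29}{91}\right) = - \frac{696}{91}$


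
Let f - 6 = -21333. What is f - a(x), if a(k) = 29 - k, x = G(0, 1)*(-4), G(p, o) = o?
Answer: -21360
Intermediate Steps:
f = -21327 (f = 6 - 21333 = -21327)
x = -4 (x = 1*(-4) = -4)
f - a(x) = -21327 - (29 - 1*(-4)) = -21327 - (29 + 4) = -21327 - 1*33 = -21327 - 33 = -21360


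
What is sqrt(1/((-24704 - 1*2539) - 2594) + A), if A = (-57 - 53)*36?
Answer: I*sqrt(3525376443077)/29837 ≈ 62.929*I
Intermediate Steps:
A = -3960 (A = -110*36 = -3960)
sqrt(1/((-24704 - 1*2539) - 2594) + A) = sqrt(1/((-24704 - 1*2539) - 2594) - 3960) = sqrt(1/((-24704 - 2539) - 2594) - 3960) = sqrt(1/(-27243 - 2594) - 3960) = sqrt(1/(-29837) - 3960) = sqrt(-1/29837 - 3960) = sqrt(-118154521/29837) = I*sqrt(3525376443077)/29837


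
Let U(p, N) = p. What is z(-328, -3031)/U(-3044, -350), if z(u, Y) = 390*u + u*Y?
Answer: -216562/761 ≈ -284.58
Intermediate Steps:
z(u, Y) = 390*u + Y*u
z(-328, -3031)/U(-3044, -350) = -328*(390 - 3031)/(-3044) = -328*(-2641)*(-1/3044) = 866248*(-1/3044) = -216562/761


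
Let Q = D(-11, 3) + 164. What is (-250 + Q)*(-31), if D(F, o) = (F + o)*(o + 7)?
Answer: 5146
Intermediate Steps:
D(F, o) = (7 + o)*(F + o) (D(F, o) = (F + o)*(7 + o) = (7 + o)*(F + o))
Q = 84 (Q = (3² + 7*(-11) + 7*3 - 11*3) + 164 = (9 - 77 + 21 - 33) + 164 = -80 + 164 = 84)
(-250 + Q)*(-31) = (-250 + 84)*(-31) = -166*(-31) = 5146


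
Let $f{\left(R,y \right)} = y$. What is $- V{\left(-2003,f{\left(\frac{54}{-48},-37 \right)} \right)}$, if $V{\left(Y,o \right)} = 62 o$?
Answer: $2294$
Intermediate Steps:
$- V{\left(-2003,f{\left(\frac{54}{-48},-37 \right)} \right)} = - 62 \left(-37\right) = \left(-1\right) \left(-2294\right) = 2294$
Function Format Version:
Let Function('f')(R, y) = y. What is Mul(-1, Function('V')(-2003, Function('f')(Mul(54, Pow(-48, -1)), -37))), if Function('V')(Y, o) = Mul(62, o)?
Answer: 2294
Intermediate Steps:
Mul(-1, Function('V')(-2003, Function('f')(Mul(54, Pow(-48, -1)), -37))) = Mul(-1, Mul(62, -37)) = Mul(-1, -2294) = 2294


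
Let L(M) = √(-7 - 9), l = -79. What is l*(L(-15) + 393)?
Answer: -31047 - 316*I ≈ -31047.0 - 316.0*I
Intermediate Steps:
L(M) = 4*I (L(M) = √(-16) = 4*I)
l*(L(-15) + 393) = -79*(4*I + 393) = -79*(393 + 4*I) = -31047 - 316*I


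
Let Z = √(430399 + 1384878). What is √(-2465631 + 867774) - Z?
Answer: -√1815277 + I*√1597857 ≈ -1347.3 + 1264.1*I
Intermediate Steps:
Z = √1815277 ≈ 1347.3
√(-2465631 + 867774) - Z = √(-2465631 + 867774) - √1815277 = √(-1597857) - √1815277 = I*√1597857 - √1815277 = -√1815277 + I*√1597857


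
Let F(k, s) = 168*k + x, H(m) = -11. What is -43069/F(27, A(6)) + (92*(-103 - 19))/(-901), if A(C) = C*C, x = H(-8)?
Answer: 11983431/4077025 ≈ 2.9393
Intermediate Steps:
x = -11
A(C) = C**2
F(k, s) = -11 + 168*k (F(k, s) = 168*k - 11 = -11 + 168*k)
-43069/F(27, A(6)) + (92*(-103 - 19))/(-901) = -43069/(-11 + 168*27) + (92*(-103 - 19))/(-901) = -43069/(-11 + 4536) + (92*(-122))*(-1/901) = -43069/4525 - 11224*(-1/901) = -43069*1/4525 + 11224/901 = -43069/4525 + 11224/901 = 11983431/4077025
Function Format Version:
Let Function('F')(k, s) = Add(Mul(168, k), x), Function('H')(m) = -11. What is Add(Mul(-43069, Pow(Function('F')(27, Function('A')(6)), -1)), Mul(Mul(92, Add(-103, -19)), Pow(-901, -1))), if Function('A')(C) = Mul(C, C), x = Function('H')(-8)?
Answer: Rational(11983431, 4077025) ≈ 2.9393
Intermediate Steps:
x = -11
Function('A')(C) = Pow(C, 2)
Function('F')(k, s) = Add(-11, Mul(168, k)) (Function('F')(k, s) = Add(Mul(168, k), -11) = Add(-11, Mul(168, k)))
Add(Mul(-43069, Pow(Function('F')(27, Function('A')(6)), -1)), Mul(Mul(92, Add(-103, -19)), Pow(-901, -1))) = Add(Mul(-43069, Pow(Add(-11, Mul(168, 27)), -1)), Mul(Mul(92, Add(-103, -19)), Pow(-901, -1))) = Add(Mul(-43069, Pow(Add(-11, 4536), -1)), Mul(Mul(92, -122), Rational(-1, 901))) = Add(Mul(-43069, Pow(4525, -1)), Mul(-11224, Rational(-1, 901))) = Add(Mul(-43069, Rational(1, 4525)), Rational(11224, 901)) = Add(Rational(-43069, 4525), Rational(11224, 901)) = Rational(11983431, 4077025)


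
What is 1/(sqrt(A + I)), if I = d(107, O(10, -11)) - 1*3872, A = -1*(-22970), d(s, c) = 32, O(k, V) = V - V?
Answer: sqrt(19130)/19130 ≈ 0.0072301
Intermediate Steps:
O(k, V) = 0
A = 22970
I = -3840 (I = 32 - 1*3872 = 32 - 3872 = -3840)
1/(sqrt(A + I)) = 1/(sqrt(22970 - 3840)) = 1/(sqrt(19130)) = sqrt(19130)/19130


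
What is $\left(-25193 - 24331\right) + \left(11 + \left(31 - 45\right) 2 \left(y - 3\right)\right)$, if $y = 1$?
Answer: $-49457$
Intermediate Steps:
$\left(-25193 - 24331\right) + \left(11 + \left(31 - 45\right) 2 \left(y - 3\right)\right) = \left(-25193 - 24331\right) + \left(11 + \left(31 - 45\right) 2 \left(1 - 3\right)\right) = -49524 + \left(11 + \left(31 - 45\right) 2 \left(-2\right)\right) = -49524 + \left(11 - -56\right) = -49524 + \left(11 + 56\right) = -49524 + 67 = -49457$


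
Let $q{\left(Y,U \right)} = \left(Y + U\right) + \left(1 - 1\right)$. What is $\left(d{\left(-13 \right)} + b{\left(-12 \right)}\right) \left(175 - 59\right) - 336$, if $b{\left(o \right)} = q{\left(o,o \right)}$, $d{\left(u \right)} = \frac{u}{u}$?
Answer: $-3004$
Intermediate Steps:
$q{\left(Y,U \right)} = U + Y$ ($q{\left(Y,U \right)} = \left(U + Y\right) + \left(1 - 1\right) = \left(U + Y\right) + 0 = U + Y$)
$d{\left(u \right)} = 1$
$b{\left(o \right)} = 2 o$ ($b{\left(o \right)} = o + o = 2 o$)
$\left(d{\left(-13 \right)} + b{\left(-12 \right)}\right) \left(175 - 59\right) - 336 = \left(1 + 2 \left(-12\right)\right) \left(175 - 59\right) - 336 = \left(1 - 24\right) 116 - 336 = \left(-23\right) 116 - 336 = -2668 - 336 = -3004$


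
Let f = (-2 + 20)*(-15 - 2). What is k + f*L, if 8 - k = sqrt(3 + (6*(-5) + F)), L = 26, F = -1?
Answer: -7948 - 2*I*sqrt(7) ≈ -7948.0 - 5.2915*I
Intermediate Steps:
k = 8 - 2*I*sqrt(7) (k = 8 - sqrt(3 + (6*(-5) - 1)) = 8 - sqrt(3 + (-30 - 1)) = 8 - sqrt(3 - 31) = 8 - sqrt(-28) = 8 - 2*I*sqrt(7) ≈ 8.0 - 5.2915*I)
f = -306 (f = 18*(-17) = -306)
k + f*L = (8 - 2*I*sqrt(7)) - 306*26 = (8 - 2*I*sqrt(7)) - 7956 = -7948 - 2*I*sqrt(7)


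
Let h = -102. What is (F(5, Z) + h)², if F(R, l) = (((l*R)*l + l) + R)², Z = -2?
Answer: 182329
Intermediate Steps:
F(R, l) = (R + l + R*l²)² (F(R, l) = (((R*l)*l + l) + R)² = ((R*l² + l) + R)² = ((l + R*l²) + R)² = (R + l + R*l²)²)
(F(5, Z) + h)² = ((5 - 2 + 5*(-2)²)² - 102)² = ((5 - 2 + 5*4)² - 102)² = ((5 - 2 + 20)² - 102)² = (23² - 102)² = (529 - 102)² = 427² = 182329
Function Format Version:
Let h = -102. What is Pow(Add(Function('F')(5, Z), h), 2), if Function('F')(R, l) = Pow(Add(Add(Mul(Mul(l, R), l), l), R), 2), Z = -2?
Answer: 182329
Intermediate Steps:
Function('F')(R, l) = Pow(Add(R, l, Mul(R, Pow(l, 2))), 2) (Function('F')(R, l) = Pow(Add(Add(Mul(Mul(R, l), l), l), R), 2) = Pow(Add(Add(Mul(R, Pow(l, 2)), l), R), 2) = Pow(Add(Add(l, Mul(R, Pow(l, 2))), R), 2) = Pow(Add(R, l, Mul(R, Pow(l, 2))), 2))
Pow(Add(Function('F')(5, Z), h), 2) = Pow(Add(Pow(Add(5, -2, Mul(5, Pow(-2, 2))), 2), -102), 2) = Pow(Add(Pow(Add(5, -2, Mul(5, 4)), 2), -102), 2) = Pow(Add(Pow(Add(5, -2, 20), 2), -102), 2) = Pow(Add(Pow(23, 2), -102), 2) = Pow(Add(529, -102), 2) = Pow(427, 2) = 182329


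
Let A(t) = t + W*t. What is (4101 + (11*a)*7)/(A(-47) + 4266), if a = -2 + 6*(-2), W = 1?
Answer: 3023/4172 ≈ 0.72459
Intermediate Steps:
a = -14 (a = -2 - 12 = -14)
A(t) = 2*t (A(t) = t + 1*t = t + t = 2*t)
(4101 + (11*a)*7)/(A(-47) + 4266) = (4101 + (11*(-14))*7)/(2*(-47) + 4266) = (4101 - 154*7)/(-94 + 4266) = (4101 - 1078)/4172 = 3023*(1/4172) = 3023/4172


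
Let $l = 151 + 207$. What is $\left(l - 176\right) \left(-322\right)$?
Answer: $-58604$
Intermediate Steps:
$l = 358$
$\left(l - 176\right) \left(-322\right) = \left(358 - 176\right) \left(-322\right) = 182 \left(-322\right) = -58604$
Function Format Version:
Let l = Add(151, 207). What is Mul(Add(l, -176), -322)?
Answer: -58604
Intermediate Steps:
l = 358
Mul(Add(l, -176), -322) = Mul(Add(358, -176), -322) = Mul(182, -322) = -58604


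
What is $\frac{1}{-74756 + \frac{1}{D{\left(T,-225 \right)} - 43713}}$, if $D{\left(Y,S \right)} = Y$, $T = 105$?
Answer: $- \frac{43608}{3259959649} \approx -1.3377 \cdot 10^{-5}$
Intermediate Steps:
$\frac{1}{-74756 + \frac{1}{D{\left(T,-225 \right)} - 43713}} = \frac{1}{-74756 + \frac{1}{105 - 43713}} = \frac{1}{-74756 + \frac{1}{-43608}} = \frac{1}{-74756 - \frac{1}{43608}} = \frac{1}{- \frac{3259959649}{43608}} = - \frac{43608}{3259959649}$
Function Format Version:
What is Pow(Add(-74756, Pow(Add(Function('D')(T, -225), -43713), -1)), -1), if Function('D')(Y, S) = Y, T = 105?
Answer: Rational(-43608, 3259959649) ≈ -1.3377e-5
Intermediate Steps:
Pow(Add(-74756, Pow(Add(Function('D')(T, -225), -43713), -1)), -1) = Pow(Add(-74756, Pow(Add(105, -43713), -1)), -1) = Pow(Add(-74756, Pow(-43608, -1)), -1) = Pow(Add(-74756, Rational(-1, 43608)), -1) = Pow(Rational(-3259959649, 43608), -1) = Rational(-43608, 3259959649)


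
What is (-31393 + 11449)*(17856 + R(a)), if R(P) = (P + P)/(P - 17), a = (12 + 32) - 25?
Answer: -356499000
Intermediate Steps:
a = 19 (a = 44 - 25 = 19)
R(P) = 2*P/(-17 + P) (R(P) = (2*P)/(-17 + P) = 2*P/(-17 + P))
(-31393 + 11449)*(17856 + R(a)) = (-31393 + 11449)*(17856 + 2*19/(-17 + 19)) = -19944*(17856 + 2*19/2) = -19944*(17856 + 2*19*(½)) = -19944*(17856 + 19) = -19944*17875 = -356499000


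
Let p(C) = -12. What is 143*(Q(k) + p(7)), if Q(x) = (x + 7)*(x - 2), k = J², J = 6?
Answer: 207350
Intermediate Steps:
k = 36 (k = 6² = 36)
Q(x) = (-2 + x)*(7 + x) (Q(x) = (7 + x)*(-2 + x) = (-2 + x)*(7 + x))
143*(Q(k) + p(7)) = 143*((-14 + 36² + 5*36) - 12) = 143*((-14 + 1296 + 180) - 12) = 143*(1462 - 12) = 143*1450 = 207350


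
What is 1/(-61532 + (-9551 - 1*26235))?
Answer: -1/97318 ≈ -1.0276e-5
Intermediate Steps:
1/(-61532 + (-9551 - 1*26235)) = 1/(-61532 + (-9551 - 26235)) = 1/(-61532 - 35786) = 1/(-97318) = -1/97318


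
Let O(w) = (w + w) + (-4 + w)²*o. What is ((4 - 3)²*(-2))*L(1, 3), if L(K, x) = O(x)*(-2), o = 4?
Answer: 40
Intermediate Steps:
O(w) = 2*w + 4*(-4 + w)² (O(w) = (w + w) + (-4 + w)²*4 = 2*w + 4*(-4 + w)²)
L(K, x) = -8*(-4 + x)² - 4*x (L(K, x) = (2*x + 4*(-4 + x)²)*(-2) = -8*(-4 + x)² - 4*x)
((4 - 3)²*(-2))*L(1, 3) = ((4 - 3)²*(-2))*(-128 - 8*3² + 60*3) = (1²*(-2))*(-128 - 8*9 + 180) = (1*(-2))*(-128 - 72 + 180) = -2*(-20) = 40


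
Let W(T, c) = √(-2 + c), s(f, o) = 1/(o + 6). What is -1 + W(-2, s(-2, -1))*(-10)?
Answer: -1 - 6*I*√5 ≈ -1.0 - 13.416*I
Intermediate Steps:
s(f, o) = 1/(6 + o)
-1 + W(-2, s(-2, -1))*(-10) = -1 + √(-2 + 1/(6 - 1))*(-10) = -1 + √(-2 + 1/5)*(-10) = -1 + √(-2 + ⅕)*(-10) = -1 + √(-9/5)*(-10) = -1 + (3*I*√5/5)*(-10) = -1 - 6*I*√5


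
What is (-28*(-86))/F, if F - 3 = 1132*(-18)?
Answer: -2408/20373 ≈ -0.11820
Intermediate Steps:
F = -20373 (F = 3 + 1132*(-18) = 3 - 20376 = -20373)
(-28*(-86))/F = -28*(-86)/(-20373) = 2408*(-1/20373) = -2408/20373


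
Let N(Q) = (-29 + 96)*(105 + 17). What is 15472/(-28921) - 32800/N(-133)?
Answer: -537538464/118200127 ≈ -4.5477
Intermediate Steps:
N(Q) = 8174 (N(Q) = 67*122 = 8174)
15472/(-28921) - 32800/N(-133) = 15472/(-28921) - 32800/8174 = 15472*(-1/28921) - 32800*1/8174 = -15472/28921 - 16400/4087 = -537538464/118200127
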